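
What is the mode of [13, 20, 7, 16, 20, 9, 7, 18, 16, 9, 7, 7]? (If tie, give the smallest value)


Count the frequency of each value:
  7 appears 4 time(s)
  9 appears 2 time(s)
  13 appears 1 time(s)
  16 appears 2 time(s)
  18 appears 1 time(s)
  20 appears 2 time(s)
Maximum frequency is 4.
Only 7 reaches that frequency, so it is the mode.
Final answer: 7


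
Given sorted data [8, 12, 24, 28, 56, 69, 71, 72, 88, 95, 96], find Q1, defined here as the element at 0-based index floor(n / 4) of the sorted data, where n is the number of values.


The list has n = 11 elements.
Q1 index = floor(11 / 4) = floor(2.75) = 2
Counting from index 0 in the sorted data, the element at index 2 is 24.
Final answer: 24


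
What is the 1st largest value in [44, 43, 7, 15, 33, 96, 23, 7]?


Sort descending: [96, 44, 43, 33, 23, 15, 7, 7]
The 1st element (1-indexed) is at index 0.
Value = 96
Final answer: 96


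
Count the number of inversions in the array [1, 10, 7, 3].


For each element, count the later elements that are smaller than it:
  1 (index 0): smaller elements after it = [] -> 0
  10 (index 1): smaller elements after it = [7, 3] -> 2
  7 (index 2): smaller elements after it = [3] -> 1
Total inversions = 0 + 2 + 1 = 3
Final answer: 3


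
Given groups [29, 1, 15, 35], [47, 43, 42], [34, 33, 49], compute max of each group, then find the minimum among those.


Find max of each group:
  Group 1: [29, 1, 15, 35] -> max = 35
  Group 2: [47, 43, 42] -> max = 47
  Group 3: [34, 33, 49] -> max = 49
Maxes: [35, 47, 49]
Minimum of maxes = 35
Final answer: 35


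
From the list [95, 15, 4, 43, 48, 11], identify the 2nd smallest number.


Sort ascending: [4, 11, 15, 43, 48, 95]
The 2nd element (1-indexed) is at index 1.
Value = 11
Final answer: 11


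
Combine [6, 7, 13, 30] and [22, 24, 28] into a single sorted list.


List A: [6, 7, 13, 30]
List B: [22, 24, 28]
Repeatedly compare the front elements and take the smaller:
  6 vs 22 -> take 6
  7 vs 22 -> take 7
  13 vs 22 -> take 13
  30 vs 22 -> take 22
  30 vs 24 -> take 24
  30 vs 28 -> take 28
  B is exhausted; append the rest of A: [30]
Final answer: [6, 7, 13, 22, 24, 28, 30]


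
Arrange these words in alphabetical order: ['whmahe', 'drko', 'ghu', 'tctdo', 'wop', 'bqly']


Compare strings character by character (the first differing letter decides):
  'bqly' < 'drko' since 'b' < 'd' at position 1
  'drko' < 'ghu' since 'd' < 'g' at position 1
  'ghu' < 'tctdo' since 'g' < 't' at position 1
  'tctdo' < 'whmahe' since 't' < 'w' at position 1
  'whmahe' < 'wop' since 'h' < 'o' at position 2
Chaining these comparisons gives the alphabetical order.
Final answer: ['bqly', 'drko', 'ghu', 'tctdo', 'whmahe', 'wop']


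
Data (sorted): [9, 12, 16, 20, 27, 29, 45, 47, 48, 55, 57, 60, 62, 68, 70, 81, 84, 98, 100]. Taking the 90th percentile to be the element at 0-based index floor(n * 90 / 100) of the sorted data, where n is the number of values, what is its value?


The dataset has n = 19 elements.
Index = floor(19 * 90 / 100) = floor(1710 / 100) = floor(17.1) = 17
Counting from index 0 in the sorted data, the element at index 17 is 98.
Final answer: 98


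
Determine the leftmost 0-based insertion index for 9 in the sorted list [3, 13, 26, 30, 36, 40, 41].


List is sorted: [3, 13, 26, 30, 36, 40, 41]
We need the leftmost position where 9 can be inserted, i.e. the first index whose element is >= 9 (or the end of the list if none is).
Binary search with low=0, high=7 (0-based indices):
  low=0, high=7, mid=3: a[3]=30 >= 9, so high = 3
  low=0, high=3, mid=1: a[1]=13 >= 9, so high = 1
  low=0, high=1, mid=0: a[0]=3 < 9, so low = 1
Now low = high = 1, so the insertion index is 1.
Final answer: 1


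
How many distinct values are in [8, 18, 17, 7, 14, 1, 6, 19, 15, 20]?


List all unique values:
Distinct values: [1, 6, 7, 8, 14, 15, 17, 18, 19, 20]
Count = 10
Final answer: 10


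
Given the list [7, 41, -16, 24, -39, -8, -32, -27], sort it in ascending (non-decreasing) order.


Original list: [7, 41, -16, 24, -39, -8, -32, -27]
Repeatedly take the smallest remaining element:
  Remaining [7, 41, -16, 24, -39, -8, -32, -27] -> smallest is -39
  Remaining [7, 41, -16, 24, -8, -32, -27] -> smallest is -32
  Remaining [7, 41, -16, 24, -8, -27] -> smallest is -27
  Remaining [7, 41, -16, 24, -8] -> smallest is -16
  Remaining [7, 41, 24, -8] -> smallest is -8
  Remaining [7, 41, 24] -> smallest is 7
  Remaining [41, 24] -> smallest is 24
  Remaining [41] -> smallest is 41
Collecting the picks in order gives the sorted list.
Final answer: [-39, -32, -27, -16, -8, 7, 24, 41]


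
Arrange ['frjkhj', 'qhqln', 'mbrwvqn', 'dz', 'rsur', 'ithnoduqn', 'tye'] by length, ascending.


Compute lengths:
  'frjkhj' has length 6
  'qhqln' has length 5
  'mbrwvqn' has length 7
  'dz' has length 2
  'rsur' has length 4
  'ithnoduqn' has length 9
  'tye' has length 3
Lengths in increasing order: 2 < 3 < 4 < 5 < 6 < 7 < 9
Listing the words in that order gives the answer.
Final answer: ['dz', 'tye', 'rsur', 'qhqln', 'frjkhj', 'mbrwvqn', 'ithnoduqn']


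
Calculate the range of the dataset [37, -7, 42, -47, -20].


Maximum value: 42
Minimum value: -47
Range = 42 - (-47) = 89
Final answer: 89


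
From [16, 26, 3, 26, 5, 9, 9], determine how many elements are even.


Check each element:
  16 is even
  26 is even
  3 is odd
  26 is even
  5 is odd
  9 is odd
  9 is odd
Evens: [16, 26, 26]
Count of evens = 3
Final answer: 3


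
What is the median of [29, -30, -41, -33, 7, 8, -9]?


First, sort the list: [-41, -33, -30, -9, 7, 8, 29]
The list has 7 elements (odd count).
The middle index is 3 (0-based), and the element there is -9.
Final answer: -9


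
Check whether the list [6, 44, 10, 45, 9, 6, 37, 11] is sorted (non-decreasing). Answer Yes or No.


Check consecutive pairs:
  6 <= 44? True
  44 <= 10? False
  10 <= 45? True
  45 <= 9? False
  9 <= 6? False
  6 <= 37? True
  37 <= 11? False
4 consecutive pair(s) are out of order, so the list is not sorted.
Final answer: No


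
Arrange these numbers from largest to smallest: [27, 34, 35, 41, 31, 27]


Original list: [27, 34, 35, 41, 31, 27]
Repeatedly take the largest remaining element:
  Remaining [27, 34, 35, 41, 31, 27] -> largest is 41
  Remaining [27, 34, 35, 31, 27] -> largest is 35
  Remaining [27, 34, 31, 27] -> largest is 34
  Remaining [27, 31, 27] -> largest is 31
  Remaining [27, 27] -> largest is 27
  Remaining [27] -> largest is 27
Collecting the picks in order gives the descending list.
Final answer: [41, 35, 34, 31, 27, 27]


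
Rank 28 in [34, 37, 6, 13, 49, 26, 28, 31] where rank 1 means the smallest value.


Sort ascending: [6, 13, 26, 28, 31, 34, 37, 49]
Find 28 in the sorted list.
28 is at position 4 (1-indexed).
Final answer: 4


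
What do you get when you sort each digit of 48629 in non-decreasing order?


The number 48629 has digits: 4, 8, 6, 2, 9
Sorted: 2, 4, 6, 8, 9
Joining the sorted digits gives the result.
Final answer: 24689


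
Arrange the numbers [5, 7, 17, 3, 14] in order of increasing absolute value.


Compute absolute values:
  |5| = 5
  |7| = 7
  |17| = 17
  |3| = 3
  |14| = 14
Absolute values in increasing order: 3 < 5 < 7 < 14 < 17
Listing the original numbers in that order gives the answer.
Final answer: [3, 5, 7, 14, 17]


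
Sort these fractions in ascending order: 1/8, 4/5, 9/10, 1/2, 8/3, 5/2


Convert to decimal for comparison:
  1/8 = 0.125
  4/5 = 0.8
  9/10 = 0.9
  1/2 = 0.5
  8/3 = 2.6667
  5/2 = 2.5
Decimals in increasing order: 0.125 < 0.5 < 0.8 < 0.9 < 2.5 < 2.6667
Writing each back as its fraction gives the sorted order.
Final answer: 1/8, 1/2, 4/5, 9/10, 5/2, 8/3


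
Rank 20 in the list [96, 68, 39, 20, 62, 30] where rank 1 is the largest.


Sort descending: [96, 68, 62, 39, 30, 20]
Find 20 in the sorted list.
20 is at position 6.
Final answer: 6


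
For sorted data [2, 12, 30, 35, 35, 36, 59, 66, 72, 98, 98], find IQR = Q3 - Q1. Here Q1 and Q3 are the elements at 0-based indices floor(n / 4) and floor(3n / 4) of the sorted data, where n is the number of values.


The data has n = 11 elements.
Q1 index = floor(11 / 4) = floor(2.75) = 2; Q3 index = floor(3 * 11 / 4) = floor(8.25) = 8
Q1 = element at index 2 = 30
Q3 = element at index 8 = 72
IQR = 72 - 30 = 42
Final answer: 42


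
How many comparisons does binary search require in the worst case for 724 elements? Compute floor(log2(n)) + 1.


Binary search halves the search space each step.
Maximum comparisons = floor(log2(724)) + 1
log2(724) = 9.4998
floor(log2(724)) = 9, so 9 + 1 = 10
Final answer: 10


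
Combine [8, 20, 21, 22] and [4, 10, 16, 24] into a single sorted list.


List A: [8, 20, 21, 22]
List B: [4, 10, 16, 24]
Repeatedly compare the front elements and take the smaller:
  8 vs 4 -> take 4
  8 vs 10 -> take 8
  20 vs 10 -> take 10
  20 vs 16 -> take 16
  20 vs 24 -> take 20
  21 vs 24 -> take 21
  22 vs 24 -> take 22
  A is exhausted; append the rest of B: [24]
Final answer: [4, 8, 10, 16, 20, 21, 22, 24]


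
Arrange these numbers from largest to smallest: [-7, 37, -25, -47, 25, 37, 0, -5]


Original list: [-7, 37, -25, -47, 25, 37, 0, -5]
Repeatedly take the largest remaining element:
  Remaining [-7, 37, -25, -47, 25, 37, 0, -5] -> largest is 37
  Remaining [-7, -25, -47, 25, 37, 0, -5] -> largest is 37
  Remaining [-7, -25, -47, 25, 0, -5] -> largest is 25
  Remaining [-7, -25, -47, 0, -5] -> largest is 0
  Remaining [-7, -25, -47, -5] -> largest is -5
  Remaining [-7, -25, -47] -> largest is -7
  Remaining [-25, -47] -> largest is -25
  Remaining [-47] -> largest is -47
Collecting the picks in order gives the descending list.
Final answer: [37, 37, 25, 0, -5, -7, -25, -47]


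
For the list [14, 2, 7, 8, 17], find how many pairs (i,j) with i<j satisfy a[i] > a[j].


For each element, count the later elements that are smaller than it:
  14 (index 0): smaller elements after it = [2, 7, 8] -> 3
  2 (index 1): smaller elements after it = [] -> 0
  7 (index 2): smaller elements after it = [] -> 0
  8 (index 3): smaller elements after it = [] -> 0
Total inversions = 3 + 0 + 0 + 0 = 3
Final answer: 3


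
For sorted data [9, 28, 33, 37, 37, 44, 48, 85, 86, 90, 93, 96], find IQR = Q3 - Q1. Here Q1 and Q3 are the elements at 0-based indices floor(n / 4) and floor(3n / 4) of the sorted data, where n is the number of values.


The data has n = 12 elements.
Q1 index = floor(12 / 4) = floor(3) = 3; Q3 index = floor(3 * 12 / 4) = floor(9) = 9
Q1 = element at index 3 = 37
Q3 = element at index 9 = 90
IQR = 90 - 37 = 53
Final answer: 53


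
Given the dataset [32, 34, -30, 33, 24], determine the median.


First, sort the list: [-30, 24, 32, 33, 34]
The list has 5 elements (odd count).
The middle index is 2 (0-based), and the element there is 32.
Final answer: 32


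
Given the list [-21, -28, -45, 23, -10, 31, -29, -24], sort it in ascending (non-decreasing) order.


Original list: [-21, -28, -45, 23, -10, 31, -29, -24]
Repeatedly take the smallest remaining element:
  Remaining [-21, -28, -45, 23, -10, 31, -29, -24] -> smallest is -45
  Remaining [-21, -28, 23, -10, 31, -29, -24] -> smallest is -29
  Remaining [-21, -28, 23, -10, 31, -24] -> smallest is -28
  Remaining [-21, 23, -10, 31, -24] -> smallest is -24
  Remaining [-21, 23, -10, 31] -> smallest is -21
  Remaining [23, -10, 31] -> smallest is -10
  Remaining [23, 31] -> smallest is 23
  Remaining [31] -> smallest is 31
Collecting the picks in order gives the sorted list.
Final answer: [-45, -29, -28, -24, -21, -10, 23, 31]


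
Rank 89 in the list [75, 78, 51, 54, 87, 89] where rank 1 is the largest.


Sort descending: [89, 87, 78, 75, 54, 51]
Find 89 in the sorted list.
89 is at position 1.
Final answer: 1


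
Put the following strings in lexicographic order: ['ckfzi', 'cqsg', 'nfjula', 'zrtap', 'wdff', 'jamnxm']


Compare strings character by character (the first differing letter decides):
  'ckfzi' < 'cqsg' since 'k' < 'q' at position 2
  'cqsg' < 'jamnxm' since 'c' < 'j' at position 1
  'jamnxm' < 'nfjula' since 'j' < 'n' at position 1
  'nfjula' < 'wdff' since 'n' < 'w' at position 1
  'wdff' < 'zrtap' since 'w' < 'z' at position 1
Chaining these comparisons gives the alphabetical order.
Final answer: ['ckfzi', 'cqsg', 'jamnxm', 'nfjula', 'wdff', 'zrtap']


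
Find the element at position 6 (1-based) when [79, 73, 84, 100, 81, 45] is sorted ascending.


Sort ascending: [45, 73, 79, 81, 84, 100]
The 6th element (1-indexed) is at index 5.
Value = 100
Final answer: 100


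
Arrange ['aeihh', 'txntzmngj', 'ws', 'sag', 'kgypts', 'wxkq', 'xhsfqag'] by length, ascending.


Compute lengths:
  'aeihh' has length 5
  'txntzmngj' has length 9
  'ws' has length 2
  'sag' has length 3
  'kgypts' has length 6
  'wxkq' has length 4
  'xhsfqag' has length 7
Lengths in increasing order: 2 < 3 < 4 < 5 < 6 < 7 < 9
Listing the words in that order gives the answer.
Final answer: ['ws', 'sag', 'wxkq', 'aeihh', 'kgypts', 'xhsfqag', 'txntzmngj']


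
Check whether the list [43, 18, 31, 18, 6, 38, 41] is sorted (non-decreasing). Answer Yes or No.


Check consecutive pairs:
  43 <= 18? False
  18 <= 31? True
  31 <= 18? False
  18 <= 6? False
  6 <= 38? True
  38 <= 41? True
3 consecutive pair(s) are out of order, so the list is not sorted.
Final answer: No


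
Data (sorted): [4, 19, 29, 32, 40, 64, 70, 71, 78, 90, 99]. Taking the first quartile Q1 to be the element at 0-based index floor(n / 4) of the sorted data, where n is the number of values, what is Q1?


The list has n = 11 elements.
Q1 index = floor(11 / 4) = floor(2.75) = 2
Counting from index 0 in the sorted data, the element at index 2 is 29.
Final answer: 29


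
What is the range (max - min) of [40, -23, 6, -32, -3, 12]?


Maximum value: 40
Minimum value: -32
Range = 40 - (-32) = 72
Final answer: 72


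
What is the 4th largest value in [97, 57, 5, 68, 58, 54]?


Sort descending: [97, 68, 58, 57, 54, 5]
The 4th element (1-indexed) is at index 3.
Value = 57
Final answer: 57


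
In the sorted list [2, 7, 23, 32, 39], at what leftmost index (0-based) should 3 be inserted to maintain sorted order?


List is sorted: [2, 7, 23, 32, 39]
We need the leftmost position where 3 can be inserted, i.e. the first index whose element is >= 3 (or the end of the list if none is).
Binary search with low=0, high=5 (0-based indices):
  low=0, high=5, mid=2: a[2]=23 >= 3, so high = 2
  low=0, high=2, mid=1: a[1]=7 >= 3, so high = 1
  low=0, high=1, mid=0: a[0]=2 < 3, so low = 1
Now low = high = 1, so the insertion index is 1.
Final answer: 1


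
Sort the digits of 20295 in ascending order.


The number 20295 has digits: 2, 0, 2, 9, 5
Sorted: 0, 2, 2, 5, 9
Joining the sorted digits gives the result.
Final answer: 02259


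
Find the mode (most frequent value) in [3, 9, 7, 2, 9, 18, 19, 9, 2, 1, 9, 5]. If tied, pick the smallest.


Count the frequency of each value:
  1 appears 1 time(s)
  2 appears 2 time(s)
  3 appears 1 time(s)
  5 appears 1 time(s)
  7 appears 1 time(s)
  9 appears 4 time(s)
  18 appears 1 time(s)
  19 appears 1 time(s)
Maximum frequency is 4.
Only 9 reaches that frequency, so it is the mode.
Final answer: 9


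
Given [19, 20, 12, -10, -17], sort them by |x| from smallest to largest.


Compute absolute values:
  |19| = 19
  |20| = 20
  |12| = 12
  |-10| = 10
  |-17| = 17
Absolute values in increasing order: 10 < 12 < 17 < 19 < 20
Listing the original numbers in that order gives the answer.
Final answer: [-10, 12, -17, 19, 20]


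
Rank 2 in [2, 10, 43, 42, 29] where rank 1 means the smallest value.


Sort ascending: [2, 10, 29, 42, 43]
Find 2 in the sorted list.
2 is at position 1 (1-indexed).
Final answer: 1


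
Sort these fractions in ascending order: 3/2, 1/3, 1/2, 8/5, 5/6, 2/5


Convert to decimal for comparison:
  3/2 = 1.5
  1/3 = 0.3333
  1/2 = 0.5
  8/5 = 1.6
  5/6 = 0.8333
  2/5 = 0.4
Decimals in increasing order: 0.3333 < 0.4 < 0.5 < 0.8333 < 1.5 < 1.6
Writing each back as its fraction gives the sorted order.
Final answer: 1/3, 2/5, 1/2, 5/6, 3/2, 8/5


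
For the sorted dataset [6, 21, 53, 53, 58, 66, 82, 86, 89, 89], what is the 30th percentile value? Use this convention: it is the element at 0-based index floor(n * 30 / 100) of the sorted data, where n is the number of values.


The dataset has n = 10 elements.
Index = floor(10 * 30 / 100) = floor(300 / 100) = floor(3) = 3
Counting from index 0 in the sorted data, the element at index 3 is 53.
Final answer: 53


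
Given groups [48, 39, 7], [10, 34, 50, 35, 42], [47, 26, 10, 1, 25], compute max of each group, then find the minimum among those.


Find max of each group:
  Group 1: [48, 39, 7] -> max = 48
  Group 2: [10, 34, 50, 35, 42] -> max = 50
  Group 3: [47, 26, 10, 1, 25] -> max = 47
Maxes: [48, 50, 47]
Minimum of maxes = 47
Final answer: 47


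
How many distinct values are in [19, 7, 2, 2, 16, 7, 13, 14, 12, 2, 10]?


List all unique values:
Distinct values: [2, 7, 10, 12, 13, 14, 16, 19]
Count = 8
Final answer: 8


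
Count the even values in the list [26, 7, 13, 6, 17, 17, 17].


Check each element:
  26 is even
  7 is odd
  13 is odd
  6 is even
  17 is odd
  17 is odd
  17 is odd
Evens: [26, 6]
Count of evens = 2
Final answer: 2


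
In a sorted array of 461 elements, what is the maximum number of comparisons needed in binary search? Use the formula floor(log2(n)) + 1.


Binary search halves the search space each step.
Maximum comparisons = floor(log2(461)) + 1
log2(461) = 8.8486
floor(log2(461)) = 8, so 8 + 1 = 9
Final answer: 9


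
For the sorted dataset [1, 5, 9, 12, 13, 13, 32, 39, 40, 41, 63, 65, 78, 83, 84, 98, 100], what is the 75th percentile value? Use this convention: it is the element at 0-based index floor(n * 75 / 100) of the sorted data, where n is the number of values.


The dataset has n = 17 elements.
Index = floor(17 * 75 / 100) = floor(1275 / 100) = floor(12.75) = 12
Counting from index 0 in the sorted data, the element at index 12 is 78.
Final answer: 78


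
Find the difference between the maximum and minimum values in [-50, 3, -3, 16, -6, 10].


Maximum value: 16
Minimum value: -50
Range = 16 - (-50) = 66
Final answer: 66


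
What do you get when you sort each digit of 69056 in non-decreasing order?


The number 69056 has digits: 6, 9, 0, 5, 6
Sorted: 0, 5, 6, 6, 9
Joining the sorted digits gives the result.
Final answer: 05669


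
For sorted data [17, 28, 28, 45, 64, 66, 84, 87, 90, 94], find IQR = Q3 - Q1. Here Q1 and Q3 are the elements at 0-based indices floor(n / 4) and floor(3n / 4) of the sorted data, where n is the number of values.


The data has n = 10 elements.
Q1 index = floor(10 / 4) = floor(2.5) = 2; Q3 index = floor(3 * 10 / 4) = floor(7.5) = 7
Q1 = element at index 2 = 28
Q3 = element at index 7 = 87
IQR = 87 - 28 = 59
Final answer: 59


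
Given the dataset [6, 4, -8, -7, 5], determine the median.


First, sort the list: [-8, -7, 4, 5, 6]
The list has 5 elements (odd count).
The middle index is 2 (0-based), and the element there is 4.
Final answer: 4


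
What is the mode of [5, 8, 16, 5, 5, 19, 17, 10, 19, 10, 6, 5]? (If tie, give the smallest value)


Count the frequency of each value:
  5 appears 4 time(s)
  6 appears 1 time(s)
  8 appears 1 time(s)
  10 appears 2 time(s)
  16 appears 1 time(s)
  17 appears 1 time(s)
  19 appears 2 time(s)
Maximum frequency is 4.
Only 5 reaches that frequency, so it is the mode.
Final answer: 5


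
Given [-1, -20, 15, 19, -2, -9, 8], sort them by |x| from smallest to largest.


Compute absolute values:
  |-1| = 1
  |-20| = 20
  |15| = 15
  |19| = 19
  |-2| = 2
  |-9| = 9
  |8| = 8
Absolute values in increasing order: 1 < 2 < 8 < 9 < 15 < 19 < 20
Listing the original numbers in that order gives the answer.
Final answer: [-1, -2, 8, -9, 15, 19, -20]


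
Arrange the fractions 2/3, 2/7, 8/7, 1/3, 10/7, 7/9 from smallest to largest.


Convert to decimal for comparison:
  2/3 = 0.6667
  2/7 = 0.2857
  8/7 = 1.1429
  1/3 = 0.3333
  10/7 = 1.4286
  7/9 = 0.7778
Decimals in increasing order: 0.2857 < 0.3333 < 0.6667 < 0.7778 < 1.1429 < 1.4286
Writing each back as its fraction gives the sorted order.
Final answer: 2/7, 1/3, 2/3, 7/9, 8/7, 10/7


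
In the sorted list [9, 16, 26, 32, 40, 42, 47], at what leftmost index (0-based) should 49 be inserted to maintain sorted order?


List is sorted: [9, 16, 26, 32, 40, 42, 47]
We need the leftmost position where 49 can be inserted, i.e. the first index whose element is >= 49 (or the end of the list if none is).
Binary search with low=0, high=7 (0-based indices):
  low=0, high=7, mid=3: a[3]=32 < 49, so low = 4
  low=4, high=7, mid=5: a[5]=42 < 49, so low = 6
  low=6, high=7, mid=6: a[6]=47 < 49, so low = 7
Now low = high = 7, so the insertion index is 7.
Final answer: 7


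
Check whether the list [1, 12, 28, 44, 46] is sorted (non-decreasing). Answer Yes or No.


Check consecutive pairs:
  1 <= 12? True
  12 <= 28? True
  28 <= 44? True
  44 <= 46? True
Every consecutive pair is in order, so the list is non-decreasing.
Final answer: Yes


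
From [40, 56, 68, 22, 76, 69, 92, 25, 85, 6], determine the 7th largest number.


Sort descending: [92, 85, 76, 69, 68, 56, 40, 25, 22, 6]
The 7th element (1-indexed) is at index 6.
Value = 40
Final answer: 40


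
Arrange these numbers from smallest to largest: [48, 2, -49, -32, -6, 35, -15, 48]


Original list: [48, 2, -49, -32, -6, 35, -15, 48]
Repeatedly take the smallest remaining element:
  Remaining [48, 2, -49, -32, -6, 35, -15, 48] -> smallest is -49
  Remaining [48, 2, -32, -6, 35, -15, 48] -> smallest is -32
  Remaining [48, 2, -6, 35, -15, 48] -> smallest is -15
  Remaining [48, 2, -6, 35, 48] -> smallest is -6
  Remaining [48, 2, 35, 48] -> smallest is 2
  Remaining [48, 35, 48] -> smallest is 35
  Remaining [48, 48] -> smallest is 48
  Remaining [48] -> smallest is 48
Collecting the picks in order gives the sorted list.
Final answer: [-49, -32, -15, -6, 2, 35, 48, 48]


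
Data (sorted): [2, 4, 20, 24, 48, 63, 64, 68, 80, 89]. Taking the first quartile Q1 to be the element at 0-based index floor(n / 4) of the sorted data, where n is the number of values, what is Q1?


The list has n = 10 elements.
Q1 index = floor(10 / 4) = floor(2.5) = 2
Counting from index 0 in the sorted data, the element at index 2 is 20.
Final answer: 20


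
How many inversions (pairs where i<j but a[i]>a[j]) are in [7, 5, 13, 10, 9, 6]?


For each element, count the later elements that are smaller than it:
  7 (index 0): smaller elements after it = [5, 6] -> 2
  5 (index 1): smaller elements after it = [] -> 0
  13 (index 2): smaller elements after it = [10, 9, 6] -> 3
  10 (index 3): smaller elements after it = [9, 6] -> 2
  9 (index 4): smaller elements after it = [6] -> 1
Total inversions = 2 + 0 + 3 + 2 + 1 = 8
Final answer: 8


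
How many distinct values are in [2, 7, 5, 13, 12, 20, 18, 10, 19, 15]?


List all unique values:
Distinct values: [2, 5, 7, 10, 12, 13, 15, 18, 19, 20]
Count = 10
Final answer: 10


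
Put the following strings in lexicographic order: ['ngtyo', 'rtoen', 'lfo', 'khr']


Compare strings character by character (the first differing letter decides):
  'khr' < 'lfo' since 'k' < 'l' at position 1
  'lfo' < 'ngtyo' since 'l' < 'n' at position 1
  'ngtyo' < 'rtoen' since 'n' < 'r' at position 1
Chaining these comparisons gives the alphabetical order.
Final answer: ['khr', 'lfo', 'ngtyo', 'rtoen']


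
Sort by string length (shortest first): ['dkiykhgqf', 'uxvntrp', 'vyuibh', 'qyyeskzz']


Compute lengths:
  'dkiykhgqf' has length 9
  'uxvntrp' has length 7
  'vyuibh' has length 6
  'qyyeskzz' has length 8
Lengths in increasing order: 6 < 7 < 8 < 9
Listing the words in that order gives the answer.
Final answer: ['vyuibh', 'uxvntrp', 'qyyeskzz', 'dkiykhgqf']


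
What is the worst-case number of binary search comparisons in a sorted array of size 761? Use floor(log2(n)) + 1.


Binary search halves the search space each step.
Maximum comparisons = floor(log2(761)) + 1
log2(761) = 9.5718
floor(log2(761)) = 9, so 9 + 1 = 10
Final answer: 10


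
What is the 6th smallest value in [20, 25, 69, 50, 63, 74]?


Sort ascending: [20, 25, 50, 63, 69, 74]
The 6th element (1-indexed) is at index 5.
Value = 74
Final answer: 74


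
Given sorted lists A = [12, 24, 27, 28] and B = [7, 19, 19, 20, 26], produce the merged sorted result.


List A: [12, 24, 27, 28]
List B: [7, 19, 19, 20, 26]
Repeatedly compare the front elements and take the smaller:
  12 vs 7 -> take 7
  12 vs 19 -> take 12
  24 vs 19 -> take 19
  24 vs 19 -> take 19
  24 vs 20 -> take 20
  24 vs 26 -> take 24
  27 vs 26 -> take 26
  B is exhausted; append the rest of A: [27, 28]
Final answer: [7, 12, 19, 19, 20, 24, 26, 27, 28]


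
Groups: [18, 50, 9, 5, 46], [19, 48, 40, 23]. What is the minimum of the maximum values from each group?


Find max of each group:
  Group 1: [18, 50, 9, 5, 46] -> max = 50
  Group 2: [19, 48, 40, 23] -> max = 48
Maxes: [50, 48]
Minimum of maxes = 48
Final answer: 48


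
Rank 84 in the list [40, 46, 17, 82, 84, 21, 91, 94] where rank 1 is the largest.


Sort descending: [94, 91, 84, 82, 46, 40, 21, 17]
Find 84 in the sorted list.
84 is at position 3.
Final answer: 3


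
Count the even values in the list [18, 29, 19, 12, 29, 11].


Check each element:
  18 is even
  29 is odd
  19 is odd
  12 is even
  29 is odd
  11 is odd
Evens: [18, 12]
Count of evens = 2
Final answer: 2


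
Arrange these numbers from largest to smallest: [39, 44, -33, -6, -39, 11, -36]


Original list: [39, 44, -33, -6, -39, 11, -36]
Repeatedly take the largest remaining element:
  Remaining [39, 44, -33, -6, -39, 11, -36] -> largest is 44
  Remaining [39, -33, -6, -39, 11, -36] -> largest is 39
  Remaining [-33, -6, -39, 11, -36] -> largest is 11
  Remaining [-33, -6, -39, -36] -> largest is -6
  Remaining [-33, -39, -36] -> largest is -33
  Remaining [-39, -36] -> largest is -36
  Remaining [-39] -> largest is -39
Collecting the picks in order gives the descending list.
Final answer: [44, 39, 11, -6, -33, -36, -39]


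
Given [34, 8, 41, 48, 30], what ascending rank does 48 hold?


Sort ascending: [8, 30, 34, 41, 48]
Find 48 in the sorted list.
48 is at position 5 (1-indexed).
Final answer: 5


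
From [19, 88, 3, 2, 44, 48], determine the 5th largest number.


Sort descending: [88, 48, 44, 19, 3, 2]
The 5th element (1-indexed) is at index 4.
Value = 3
Final answer: 3


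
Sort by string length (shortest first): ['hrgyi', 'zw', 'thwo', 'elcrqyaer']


Compute lengths:
  'hrgyi' has length 5
  'zw' has length 2
  'thwo' has length 4
  'elcrqyaer' has length 9
Lengths in increasing order: 2 < 4 < 5 < 9
Listing the words in that order gives the answer.
Final answer: ['zw', 'thwo', 'hrgyi', 'elcrqyaer']


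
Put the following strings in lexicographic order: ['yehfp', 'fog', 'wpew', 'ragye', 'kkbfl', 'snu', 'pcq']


Compare strings character by character (the first differing letter decides):
  'fog' < 'kkbfl' since 'f' < 'k' at position 1
  'kkbfl' < 'pcq' since 'k' < 'p' at position 1
  'pcq' < 'ragye' since 'p' < 'r' at position 1
  'ragye' < 'snu' since 'r' < 's' at position 1
  'snu' < 'wpew' since 's' < 'w' at position 1
  'wpew' < 'yehfp' since 'w' < 'y' at position 1
Chaining these comparisons gives the alphabetical order.
Final answer: ['fog', 'kkbfl', 'pcq', 'ragye', 'snu', 'wpew', 'yehfp']


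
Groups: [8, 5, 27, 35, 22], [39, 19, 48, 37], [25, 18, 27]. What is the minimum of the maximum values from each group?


Find max of each group:
  Group 1: [8, 5, 27, 35, 22] -> max = 35
  Group 2: [39, 19, 48, 37] -> max = 48
  Group 3: [25, 18, 27] -> max = 27
Maxes: [35, 48, 27]
Minimum of maxes = 27
Final answer: 27


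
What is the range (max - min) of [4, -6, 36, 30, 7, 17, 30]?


Maximum value: 36
Minimum value: -6
Range = 36 - (-6) = 42
Final answer: 42


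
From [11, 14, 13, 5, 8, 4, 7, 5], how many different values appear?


List all unique values:
Distinct values: [4, 5, 7, 8, 11, 13, 14]
Count = 7
Final answer: 7


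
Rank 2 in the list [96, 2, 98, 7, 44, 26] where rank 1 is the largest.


Sort descending: [98, 96, 44, 26, 7, 2]
Find 2 in the sorted list.
2 is at position 6.
Final answer: 6


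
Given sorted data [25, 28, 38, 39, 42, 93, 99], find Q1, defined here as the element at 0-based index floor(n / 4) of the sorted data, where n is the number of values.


The list has n = 7 elements.
Q1 index = floor(7 / 4) = floor(1.75) = 1
Counting from index 0 in the sorted data, the element at index 1 is 28.
Final answer: 28


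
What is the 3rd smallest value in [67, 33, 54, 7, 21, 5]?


Sort ascending: [5, 7, 21, 33, 54, 67]
The 3rd element (1-indexed) is at index 2.
Value = 21
Final answer: 21


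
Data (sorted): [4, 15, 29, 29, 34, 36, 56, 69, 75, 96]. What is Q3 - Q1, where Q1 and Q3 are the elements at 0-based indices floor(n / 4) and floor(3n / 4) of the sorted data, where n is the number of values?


The data has n = 10 elements.
Q1 index = floor(10 / 4) = floor(2.5) = 2; Q3 index = floor(3 * 10 / 4) = floor(7.5) = 7
Q1 = element at index 2 = 29
Q3 = element at index 7 = 69
IQR = 69 - 29 = 40
Final answer: 40


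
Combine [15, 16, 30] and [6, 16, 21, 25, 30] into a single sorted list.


List A: [15, 16, 30]
List B: [6, 16, 21, 25, 30]
Repeatedly compare the front elements and take the smaller:
  15 vs 6 -> take 6
  15 vs 16 -> take 15
  16 vs 16 -> take 16
  30 vs 16 -> take 16
  30 vs 21 -> take 21
  30 vs 25 -> take 25
  30 vs 30 -> take 30
  A is exhausted; append the rest of B: [30]
Final answer: [6, 15, 16, 16, 21, 25, 30, 30]


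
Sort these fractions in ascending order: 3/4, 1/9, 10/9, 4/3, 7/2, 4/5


Convert to decimal for comparison:
  3/4 = 0.75
  1/9 = 0.1111
  10/9 = 1.1111
  4/3 = 1.3333
  7/2 = 3.5
  4/5 = 0.8
Decimals in increasing order: 0.1111 < 0.75 < 0.8 < 1.1111 < 1.3333 < 3.5
Writing each back as its fraction gives the sorted order.
Final answer: 1/9, 3/4, 4/5, 10/9, 4/3, 7/2


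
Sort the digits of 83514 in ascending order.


The number 83514 has digits: 8, 3, 5, 1, 4
Sorted: 1, 3, 4, 5, 8
Joining the sorted digits gives the result.
Final answer: 13458


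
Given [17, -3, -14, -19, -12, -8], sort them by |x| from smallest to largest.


Compute absolute values:
  |17| = 17
  |-3| = 3
  |-14| = 14
  |-19| = 19
  |-12| = 12
  |-8| = 8
Absolute values in increasing order: 3 < 8 < 12 < 14 < 17 < 19
Listing the original numbers in that order gives the answer.
Final answer: [-3, -8, -12, -14, 17, -19]


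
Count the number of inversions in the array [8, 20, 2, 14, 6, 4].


For each element, count the later elements that are smaller than it:
  8 (index 0): smaller elements after it = [2, 6, 4] -> 3
  20 (index 1): smaller elements after it = [2, 14, 6, 4] -> 4
  2 (index 2): smaller elements after it = [] -> 0
  14 (index 3): smaller elements after it = [6, 4] -> 2
  6 (index 4): smaller elements after it = [4] -> 1
Total inversions = 3 + 4 + 0 + 2 + 1 = 10
Final answer: 10


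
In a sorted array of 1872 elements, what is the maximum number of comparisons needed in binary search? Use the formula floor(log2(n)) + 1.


Binary search halves the search space each step.
Maximum comparisons = floor(log2(1872)) + 1
log2(1872) = 10.8704
floor(log2(1872)) = 10, so 10 + 1 = 11
Final answer: 11


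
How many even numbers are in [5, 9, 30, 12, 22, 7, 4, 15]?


Check each element:
  5 is odd
  9 is odd
  30 is even
  12 is even
  22 is even
  7 is odd
  4 is even
  15 is odd
Evens: [30, 12, 22, 4]
Count of evens = 4
Final answer: 4


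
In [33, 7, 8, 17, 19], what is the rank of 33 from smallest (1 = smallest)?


Sort ascending: [7, 8, 17, 19, 33]
Find 33 in the sorted list.
33 is at position 5 (1-indexed).
Final answer: 5


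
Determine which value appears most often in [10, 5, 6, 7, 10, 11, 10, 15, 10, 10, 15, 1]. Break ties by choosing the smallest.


Count the frequency of each value:
  1 appears 1 time(s)
  5 appears 1 time(s)
  6 appears 1 time(s)
  7 appears 1 time(s)
  10 appears 5 time(s)
  11 appears 1 time(s)
  15 appears 2 time(s)
Maximum frequency is 5.
Only 10 reaches that frequency, so it is the mode.
Final answer: 10


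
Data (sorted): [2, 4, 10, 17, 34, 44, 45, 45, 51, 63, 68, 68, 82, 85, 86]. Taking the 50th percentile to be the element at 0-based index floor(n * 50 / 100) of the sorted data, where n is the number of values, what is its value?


The dataset has n = 15 elements.
Index = floor(15 * 50 / 100) = floor(750 / 100) = floor(7.5) = 7
Counting from index 0 in the sorted data, the element at index 7 is 45.
Final answer: 45


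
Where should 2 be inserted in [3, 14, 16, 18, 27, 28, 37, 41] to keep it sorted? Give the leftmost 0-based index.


List is sorted: [3, 14, 16, 18, 27, 28, 37, 41]
We need the leftmost position where 2 can be inserted, i.e. the first index whose element is >= 2 (or the end of the list if none is).
Binary search with low=0, high=8 (0-based indices):
  low=0, high=8, mid=4: a[4]=27 >= 2, so high = 4
  low=0, high=4, mid=2: a[2]=16 >= 2, so high = 2
  low=0, high=2, mid=1: a[1]=14 >= 2, so high = 1
  low=0, high=1, mid=0: a[0]=3 >= 2, so high = 0
Now low = high = 0, so the insertion index is 0.
Final answer: 0


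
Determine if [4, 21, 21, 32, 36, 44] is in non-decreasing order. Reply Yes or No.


Check consecutive pairs:
  4 <= 21? True
  21 <= 21? True
  21 <= 32? True
  32 <= 36? True
  36 <= 44? True
Every consecutive pair is in order, so the list is non-decreasing.
Final answer: Yes


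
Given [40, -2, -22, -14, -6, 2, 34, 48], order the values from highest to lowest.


Original list: [40, -2, -22, -14, -6, 2, 34, 48]
Repeatedly take the largest remaining element:
  Remaining [40, -2, -22, -14, -6, 2, 34, 48] -> largest is 48
  Remaining [40, -2, -22, -14, -6, 2, 34] -> largest is 40
  Remaining [-2, -22, -14, -6, 2, 34] -> largest is 34
  Remaining [-2, -22, -14, -6, 2] -> largest is 2
  Remaining [-2, -22, -14, -6] -> largest is -2
  Remaining [-22, -14, -6] -> largest is -6
  Remaining [-22, -14] -> largest is -14
  Remaining [-22] -> largest is -22
Collecting the picks in order gives the descending list.
Final answer: [48, 40, 34, 2, -2, -6, -14, -22]


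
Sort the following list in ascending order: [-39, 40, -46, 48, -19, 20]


Original list: [-39, 40, -46, 48, -19, 20]
Repeatedly take the smallest remaining element:
  Remaining [-39, 40, -46, 48, -19, 20] -> smallest is -46
  Remaining [-39, 40, 48, -19, 20] -> smallest is -39
  Remaining [40, 48, -19, 20] -> smallest is -19
  Remaining [40, 48, 20] -> smallest is 20
  Remaining [40, 48] -> smallest is 40
  Remaining [48] -> smallest is 48
Collecting the picks in order gives the sorted list.
Final answer: [-46, -39, -19, 20, 40, 48]


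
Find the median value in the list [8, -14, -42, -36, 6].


First, sort the list: [-42, -36, -14, 6, 8]
The list has 5 elements (odd count).
The middle index is 2 (0-based), and the element there is -14.
Final answer: -14


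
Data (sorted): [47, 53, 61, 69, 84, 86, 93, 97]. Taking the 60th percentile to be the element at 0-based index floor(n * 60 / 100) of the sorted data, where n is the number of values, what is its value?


The dataset has n = 8 elements.
Index = floor(8 * 60 / 100) = floor(480 / 100) = floor(4.8) = 4
Counting from index 0 in the sorted data, the element at index 4 is 84.
Final answer: 84


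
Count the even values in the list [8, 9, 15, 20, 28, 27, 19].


Check each element:
  8 is even
  9 is odd
  15 is odd
  20 is even
  28 is even
  27 is odd
  19 is odd
Evens: [8, 20, 28]
Count of evens = 3
Final answer: 3


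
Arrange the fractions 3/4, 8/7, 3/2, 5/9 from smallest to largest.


Convert to decimal for comparison:
  3/4 = 0.75
  8/7 = 1.1429
  3/2 = 1.5
  5/9 = 0.5556
Decimals in increasing order: 0.5556 < 0.75 < 1.1429 < 1.5
Writing each back as its fraction gives the sorted order.
Final answer: 5/9, 3/4, 8/7, 3/2


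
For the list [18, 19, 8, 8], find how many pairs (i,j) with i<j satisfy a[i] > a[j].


For each element, count the later elements that are smaller than it:
  18 (index 0): smaller elements after it = [8, 8] -> 2
  19 (index 1): smaller elements after it = [8, 8] -> 2
  8 (index 2): smaller elements after it = [] -> 0
Total inversions = 2 + 2 + 0 = 4
Final answer: 4


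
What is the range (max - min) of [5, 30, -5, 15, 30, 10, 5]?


Maximum value: 30
Minimum value: -5
Range = 30 - (-5) = 35
Final answer: 35


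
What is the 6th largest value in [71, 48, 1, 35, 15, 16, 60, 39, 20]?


Sort descending: [71, 60, 48, 39, 35, 20, 16, 15, 1]
The 6th element (1-indexed) is at index 5.
Value = 20
Final answer: 20


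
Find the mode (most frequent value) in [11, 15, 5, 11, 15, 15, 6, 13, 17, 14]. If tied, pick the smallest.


Count the frequency of each value:
  5 appears 1 time(s)
  6 appears 1 time(s)
  11 appears 2 time(s)
  13 appears 1 time(s)
  14 appears 1 time(s)
  15 appears 3 time(s)
  17 appears 1 time(s)
Maximum frequency is 3.
Only 15 reaches that frequency, so it is the mode.
Final answer: 15


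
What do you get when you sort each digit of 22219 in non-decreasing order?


The number 22219 has digits: 2, 2, 2, 1, 9
Sorted: 1, 2, 2, 2, 9
Joining the sorted digits gives the result.
Final answer: 12229


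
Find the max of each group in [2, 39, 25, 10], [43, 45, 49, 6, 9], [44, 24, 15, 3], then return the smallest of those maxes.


Find max of each group:
  Group 1: [2, 39, 25, 10] -> max = 39
  Group 2: [43, 45, 49, 6, 9] -> max = 49
  Group 3: [44, 24, 15, 3] -> max = 44
Maxes: [39, 49, 44]
Minimum of maxes = 39
Final answer: 39


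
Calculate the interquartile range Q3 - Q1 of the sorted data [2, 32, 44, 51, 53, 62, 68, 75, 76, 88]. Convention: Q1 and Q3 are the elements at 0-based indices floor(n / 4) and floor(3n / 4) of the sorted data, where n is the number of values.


The data has n = 10 elements.
Q1 index = floor(10 / 4) = floor(2.5) = 2; Q3 index = floor(3 * 10 / 4) = floor(7.5) = 7
Q1 = element at index 2 = 44
Q3 = element at index 7 = 75
IQR = 75 - 44 = 31
Final answer: 31


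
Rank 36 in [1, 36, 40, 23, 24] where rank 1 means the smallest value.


Sort ascending: [1, 23, 24, 36, 40]
Find 36 in the sorted list.
36 is at position 4 (1-indexed).
Final answer: 4


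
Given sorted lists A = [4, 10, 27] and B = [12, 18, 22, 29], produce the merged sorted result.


List A: [4, 10, 27]
List B: [12, 18, 22, 29]
Repeatedly compare the front elements and take the smaller:
  4 vs 12 -> take 4
  10 vs 12 -> take 10
  27 vs 12 -> take 12
  27 vs 18 -> take 18
  27 vs 22 -> take 22
  27 vs 29 -> take 27
  A is exhausted; append the rest of B: [29]
Final answer: [4, 10, 12, 18, 22, 27, 29]


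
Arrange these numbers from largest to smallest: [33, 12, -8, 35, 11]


Original list: [33, 12, -8, 35, 11]
Repeatedly take the largest remaining element:
  Remaining [33, 12, -8, 35, 11] -> largest is 35
  Remaining [33, 12, -8, 11] -> largest is 33
  Remaining [12, -8, 11] -> largest is 12
  Remaining [-8, 11] -> largest is 11
  Remaining [-8] -> largest is -8
Collecting the picks in order gives the descending list.
Final answer: [35, 33, 12, 11, -8]


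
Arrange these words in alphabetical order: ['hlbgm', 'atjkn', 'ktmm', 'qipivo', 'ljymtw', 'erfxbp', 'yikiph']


Compare strings character by character (the first differing letter decides):
  'atjkn' < 'erfxbp' since 'a' < 'e' at position 1
  'erfxbp' < 'hlbgm' since 'e' < 'h' at position 1
  'hlbgm' < 'ktmm' since 'h' < 'k' at position 1
  'ktmm' < 'ljymtw' since 'k' < 'l' at position 1
  'ljymtw' < 'qipivo' since 'l' < 'q' at position 1
  'qipivo' < 'yikiph' since 'q' < 'y' at position 1
Chaining these comparisons gives the alphabetical order.
Final answer: ['atjkn', 'erfxbp', 'hlbgm', 'ktmm', 'ljymtw', 'qipivo', 'yikiph']


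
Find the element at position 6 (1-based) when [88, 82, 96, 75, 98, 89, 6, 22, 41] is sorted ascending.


Sort ascending: [6, 22, 41, 75, 82, 88, 89, 96, 98]
The 6th element (1-indexed) is at index 5.
Value = 88
Final answer: 88
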